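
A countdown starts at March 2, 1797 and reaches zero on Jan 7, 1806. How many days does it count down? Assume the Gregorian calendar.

3232

Mar 2, 1797 → Mar 2, 1798: 365 days.
Mar 2, 1798 → Mar 2, 1799: 365 days.
Mar 2, 1799 → Mar 2, 1800: 365 days.
Mar 2, 1800 → Mar 2, 1801: 365 days.
Mar 2, 1801 → Mar 2, 1802: 365 days.
Mar 2, 1802 → Mar 2, 1803: 365 days.
Mar 2, 1803 → Mar 2, 1804: 366 days (Feb 29, 1804 is in that span).
Mar 2, 1804 → Mar 2, 1805: 365 days.
Mar 2, 1805 → Apr 2, 1805: 31 days (March has 31).
Apr 2, 1805 → May 2, 1805: 30 days (April has 30).
May 2, 1805 → Jun 2, 1805: 31 days (May has 31).
Jun 2, 1805 → Jul 2, 1805: 30 days (June has 30).
Jul 2, 1805 → Aug 2, 1805: 31 days (July has 31).
Aug 2, 1805 → Sep 2, 1805: 31 days (August has 31).
Sep 2, 1805 → Oct 2, 1805: 30 days (September has 30).
Oct 2, 1805 → Nov 2, 1805: 31 days (October has 31).
Nov 2, 1805 → Dec 2, 1805: 30 days (November has 30).
Dec 2, 1805 → Jan 2, 1806: 31 days (December has 31).
Jan 2, 1806 → Jan 7, 1806: 5 days.
Total: 3232 days.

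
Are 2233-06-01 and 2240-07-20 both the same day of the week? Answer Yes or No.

No

From Jun 1, 2233 to Jul 20, 2240 is 2606 days.
2606 mod 7 = 2, so they are different weekdays.
(Jun 1, 2233 is a Saturday; Jul 20, 2240 is a Monday.)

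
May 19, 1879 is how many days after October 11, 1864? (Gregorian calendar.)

Oct 11, 1864 → Oct 11, 1865: 365 days.
Oct 11, 1865 → Oct 11, 1866: 365 days.
Oct 11, 1866 → Oct 11, 1867: 365 days.
Oct 11, 1867 → Oct 11, 1868: 366 days (Feb 29, 1868 is in that span).
Oct 11, 1868 → Oct 11, 1869: 365 days.
Oct 11, 1869 → Oct 11, 1870: 365 days.
Oct 11, 1870 → Oct 11, 1871: 365 days.
Oct 11, 1871 → Oct 11, 1872: 366 days (Feb 29, 1872 is in that span).
Oct 11, 1872 → Oct 11, 1873: 365 days.
Oct 11, 1873 → Oct 11, 1874: 365 days.
Oct 11, 1874 → Oct 11, 1875: 365 days.
Oct 11, 1875 → Oct 11, 1876: 366 days (Feb 29, 1876 is in that span).
Oct 11, 1876 → Oct 11, 1877: 365 days.
Oct 11, 1877 → Oct 11, 1878: 365 days.
Oct 11, 1878 → Nov 11, 1878: 31 days (October has 31).
Nov 11, 1878 → Dec 11, 1878: 30 days (November has 30).
Dec 11, 1878 → Jan 11, 1879: 31 days (December has 31).
Jan 11, 1879 → Feb 11, 1879: 31 days (January has 31).
Feb 11, 1879 → Mar 11, 1879: 28 days (February has 28).
Mar 11, 1879 → Apr 11, 1879: 31 days (March has 31).
Apr 11, 1879 → May 11, 1879: 30 days (April has 30).
May 11, 1879 → May 19, 1879: 8 days.
Total: 5333 days.

5333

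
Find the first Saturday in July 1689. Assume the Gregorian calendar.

July 1, 1689 is a Friday.
The first Saturday is therefore July 2 (1 days later).

July 2, 1689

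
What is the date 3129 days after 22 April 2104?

+365 (one year) → Apr 22, 2105 (2764 left).
+365 (one year) → Apr 22, 2106 (2399 left).
+365 (one year) → Apr 22, 2107 (2034 left).
+366 (one year; includes Feb 29, 2108) → Apr 22, 2108 (1668 left).
+365 (one year) → Apr 22, 2109 (1303 left).
+365 (one year) → Apr 22, 2110 (938 left).
+365 (one year) → Apr 22, 2111 (573 left).
+366 (one year; includes Feb 29, 2112) → Apr 22, 2112 (207 left).
Apr has 30 days: +9 → May 1, 2112 (198 left).
May has 31 days: +31 → Jun 1, 2112 (167 left).
Jun has 30 days: +30 → Jul 1, 2112 (137 left).
Jul has 31 days: +31 → Aug 1, 2112 (106 left).
Aug has 31 days: +31 → Sep 1, 2112 (75 left).
Sep has 30 days: +30 → Oct 1, 2112 (45 left).
Oct has 31 days: +31 → Nov 1, 2112 (14 left).
+14 → Nov 15, 2112.

November 15, 2112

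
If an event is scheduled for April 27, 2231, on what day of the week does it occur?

Doomsday rule: the anchor day for the 2200s is Friday. For year 31: 31÷12 = 2 r 7, and 7÷4 = 1, so 2+7+1 = 10.
Friday + 10 ≡ Monday — that's 2231's doomsday.
In April the doomsday date is Apr 4.
Apr 27 is 23 days after Apr 4; 23 mod 7 = 2, so Monday + 2 = Wednesday.

Wednesday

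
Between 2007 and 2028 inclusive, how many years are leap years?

6

Multiples of 4 in [2007,2028]: 6.
Of those, multiples of 100: 0 (not leap unless ÷400).
Multiples of 400: 0.
Leap years = 6 − 0 + 0 = 6.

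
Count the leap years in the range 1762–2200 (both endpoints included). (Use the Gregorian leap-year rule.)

106

Multiples of 4 in [1762,2200]: 110.
Of those, multiples of 100: 5 (not leap unless ÷400).
Multiples of 400: 1.
Leap years = 110 − 5 + 1 = 106.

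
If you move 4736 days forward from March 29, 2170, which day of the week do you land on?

First find the weekday of Mar 29, 2170. Doomsday rule: the anchor day for the 2100s is Sunday. For year 70: 70÷12 = 5 r 10, and 10÷4 = 2, so 5+10+2 = 17.
Sunday + 17 ≡ Wednesday — that's 2170's doomsday.
In March the doomsday date is Mar 14.
Mar 29 is 15 days after Mar 14; 15 mod 7 = 1, so Wednesday + 1 = Thursday.
4736 mod 7 = 4, so 4736 days after a Thursday is Thursday + 4 = Monday.

Monday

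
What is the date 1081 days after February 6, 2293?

+365 (one year) → Feb 6, 2294 (716 left).
+365 (one year) → Feb 6, 2295 (351 left).
Feb has 28 days: +23 → Mar 1, 2295 (328 left).
Mar has 31 days: +31 → Apr 1, 2295 (297 left).
Apr has 30 days: +30 → May 1, 2295 (267 left).
May has 31 days: +31 → Jun 1, 2295 (236 left).
Jun has 30 days: +30 → Jul 1, 2295 (206 left).
Jul has 31 days: +31 → Aug 1, 2295 (175 left).
Aug has 31 days: +31 → Sep 1, 2295 (144 left).
Sep has 30 days: +30 → Oct 1, 2295 (114 left).
Oct has 31 days: +31 → Nov 1, 2295 (83 left).
Nov has 30 days: +30 → Dec 1, 2295 (53 left).
Dec has 31 days: +31 → Jan 1, 2296 (22 left).
+22 → Jan 23, 2296.

January 23, 2296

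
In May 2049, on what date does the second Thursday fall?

May 1, 2049 is a Saturday.
The first Thursday is therefore May 6 (5 days later).
The second Thursday is 6 + 1×7 = May 13.

May 13, 2049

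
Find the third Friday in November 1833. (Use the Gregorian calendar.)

November 1, 1833 is a Friday.
The first Friday is therefore November 1 (same day).
The third Friday is 1 + 2×7 = November 15.

November 15, 1833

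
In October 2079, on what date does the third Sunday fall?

October 15, 2079

October 1, 2079 is a Sunday.
The first Sunday is therefore October 1 (same day).
The third Sunday is 1 + 2×7 = October 15.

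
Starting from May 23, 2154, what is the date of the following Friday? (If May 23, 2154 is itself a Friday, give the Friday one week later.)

May 24, 2154

May 23, 2154 is a Thursday.
From Thursday to the next Friday is 1 day.
May 23, 2154 + 1 = May 24, 2154.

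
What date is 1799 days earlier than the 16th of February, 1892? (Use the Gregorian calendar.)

−365 (one year) → Feb 16, 1891 (1434 left).
−365 (one year) → Feb 16, 1890 (1069 left).
−365 (one year) → Feb 16, 1889 (704 left).
−366 (one year; includes Feb 29, 1888) → Feb 16, 1888 (338 left).
−16 → Jan 31, 1888 (end of Jan, 31 days; 322 left).
−31 → Dec 31, 1887 (end of Dec, 31 days; 291 left).
−31 → Nov 30, 1887 (end of Nov, 30 days; 260 left).
−30 → Oct 31, 1887 (end of Oct, 31 days; 230 left).
−31 → Sep 30, 1887 (end of Sep, 30 days; 199 left).
−30 → Aug 31, 1887 (end of Aug, 31 days; 169 left).
−31 → Jul 31, 1887 (end of Jul, 31 days; 138 left).
−31 → Jun 30, 1887 (end of Jun, 30 days; 107 left).
−30 → May 31, 1887 (end of May, 31 days; 77 left).
−31 → Apr 30, 1887 (end of Apr, 30 days; 46 left).
−30 → Mar 31, 1887 (end of Mar, 31 days; 16 left).
−16 → Mar 15, 1887.

March 15, 1887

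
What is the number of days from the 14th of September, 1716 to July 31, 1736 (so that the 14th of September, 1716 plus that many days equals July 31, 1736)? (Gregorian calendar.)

Sep 14, 1716 → Sep 14, 1717: 365 days.
Sep 14, 1717 → Sep 14, 1718: 365 days.
Sep 14, 1718 → Sep 14, 1719: 365 days.
Sep 14, 1719 → Sep 14, 1720: 366 days (Feb 29, 1720 is in that span).
Sep 14, 1720 → Sep 14, 1721: 365 days.
Sep 14, 1721 → Sep 14, 1722: 365 days.
Sep 14, 1722 → Sep 14, 1723: 365 days.
Sep 14, 1723 → Sep 14, 1724: 366 days (Feb 29, 1724 is in that span).
Sep 14, 1724 → Sep 14, 1725: 365 days.
Sep 14, 1725 → Sep 14, 1726: 365 days.
Sep 14, 1726 → Sep 14, 1727: 365 days.
Sep 14, 1727 → Sep 14, 1728: 366 days (Feb 29, 1728 is in that span).
Sep 14, 1728 → Sep 14, 1729: 365 days.
Sep 14, 1729 → Sep 14, 1730: 365 days.
Sep 14, 1730 → Sep 14, 1731: 365 days.
Sep 14, 1731 → Sep 14, 1732: 366 days (Feb 29, 1732 is in that span).
Sep 14, 1732 → Sep 14, 1733: 365 days.
Sep 14, 1733 → Sep 14, 1734: 365 days.
Sep 14, 1734 → Sep 14, 1735: 365 days.
Sep 14, 1735 → Oct 14, 1735: 30 days (September has 30).
Oct 14, 1735 → Nov 14, 1735: 31 days (October has 31).
Nov 14, 1735 → Dec 14, 1735: 30 days (November has 30).
Dec 14, 1735 → Jan 14, 1736: 31 days (December has 31).
Jan 14, 1736 → Feb 14, 1736: 31 days (January has 31).
Feb 14, 1736 → Mar 14, 1736: 29 days (February has 29).
Mar 14, 1736 → Apr 14, 1736: 31 days (March has 31).
Apr 14, 1736 → May 14, 1736: 30 days (April has 30).
May 14, 1736 → Jun 14, 1736: 31 days (May has 31).
Jun 14, 1736 → Jul 14, 1736: 30 days (June has 30).
Jul 14, 1736 → Jul 31, 1736: 17 days.
Total: 7260 days.

7260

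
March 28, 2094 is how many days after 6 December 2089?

Dec 6, 2089 → Dec 6, 2090: 365 days.
Dec 6, 2090 → Dec 6, 2091: 365 days.
Dec 6, 2091 → Dec 6, 2092: 366 days (Feb 29, 2092 is in that span).
Dec 6, 2092 → Dec 6, 2093: 365 days.
Dec 6, 2093 → Jan 6, 2094: 31 days (December has 31).
Jan 6, 2094 → Feb 6, 2094: 31 days (January has 31).
Feb 6, 2094 → Mar 6, 2094: 28 days (February has 28).
Mar 6, 2094 → Mar 28, 2094: 22 days.
Total: 1573 days.

1573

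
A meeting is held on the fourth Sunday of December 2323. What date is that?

December 23, 2323

December 1, 2323 is a Saturday.
The first Sunday is therefore December 2 (1 days later).
The fourth Sunday is 2 + 3×7 = December 23.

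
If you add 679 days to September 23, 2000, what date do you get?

+365 (one year) → Sep 23, 2001 (314 left).
Sep has 30 days: +8 → Oct 1, 2001 (306 left).
Oct has 31 days: +31 → Nov 1, 2001 (275 left).
Nov has 30 days: +30 → Dec 1, 2001 (245 left).
Dec has 31 days: +31 → Jan 1, 2002 (214 left).
Jan has 31 days: +31 → Feb 1, 2002 (183 left).
Feb has 28 days: +28 → Mar 1, 2002 (155 left).
Mar has 31 days: +31 → Apr 1, 2002 (124 left).
Apr has 30 days: +30 → May 1, 2002 (94 left).
May has 31 days: +31 → Jun 1, 2002 (63 left).
Jun has 30 days: +30 → Jul 1, 2002 (33 left).
Jul has 31 days: +31 → Aug 1, 2002 (2 left).
+2 → Aug 3, 2002.

August 3, 2002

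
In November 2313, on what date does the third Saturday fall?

November 15, 2313

November 1, 2313 is a Saturday.
The first Saturday is therefore November 1 (same day).
The third Saturday is 1 + 2×7 = November 15.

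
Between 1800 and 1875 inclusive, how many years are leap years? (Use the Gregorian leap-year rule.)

18

Multiples of 4 in [1800,1875]: 19.
Of those, multiples of 100: 1 (not leap unless ÷400).
Multiples of 400: 0.
Leap years = 19 − 1 + 0 = 18.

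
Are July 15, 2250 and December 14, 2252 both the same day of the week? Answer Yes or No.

From Jul 15, 2250 to Dec 14, 2252 is 883 days.
883 mod 7 = 1, so they are different weekdays.
(Jul 15, 2250 is a Monday; Dec 14, 2252 is a Tuesday.)

No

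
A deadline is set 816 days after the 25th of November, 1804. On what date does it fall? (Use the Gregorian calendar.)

February 19, 1807

+365 (one year) → Nov 25, 1805 (451 left).
+365 (one year) → Nov 25, 1806 (86 left).
Nov has 30 days: +6 → Dec 1, 1806 (80 left).
Dec has 31 days: +31 → Jan 1, 1807 (49 left).
Jan has 31 days: +31 → Feb 1, 1807 (18 left).
+18 → Feb 19, 1807.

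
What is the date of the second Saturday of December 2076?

December 12, 2076

December 1, 2076 is a Tuesday.
The first Saturday is therefore December 5 (4 days later).
The second Saturday is 5 + 1×7 = December 12.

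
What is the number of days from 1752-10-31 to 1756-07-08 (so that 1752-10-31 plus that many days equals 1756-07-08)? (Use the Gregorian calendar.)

1346

Oct 31, 1752 → Oct 31, 1753: 365 days.
Oct 31, 1753 → Oct 31, 1754: 365 days.
Oct 31, 1754 → Oct 31, 1755: 365 days.
Oct 31, 1755 → Nov 30, 1755: 30 days (October has 31).
Nov 30, 1755 → Dec 30, 1755: 30 days (November has 30).
Dec 30, 1755 → Jan 30, 1756: 31 days (December has 31).
Jan 30, 1756 → Feb 29, 1756: 30 days (January has 31).
Feb 29, 1756 → Mar 29, 1756: 29 days (February has 29).
Mar 29, 1756 → Apr 29, 1756: 31 days (March has 31).
Apr 29, 1756 → May 29, 1756: 30 days (April has 30).
May 29, 1756 → Jun 29, 1756: 31 days (May has 31).
Jun 29, 1756 → Jul 8, 1756: 9 days.
Total: 1346 days.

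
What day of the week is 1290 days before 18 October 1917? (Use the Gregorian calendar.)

Tuesday

First find the weekday of Oct 18, 1917. Doomsday rule: the anchor day for the 1900s is Wednesday. For year 17: 17÷12 = 1 r 5, and 5÷4 = 1, so 1+5+1 = 7.
Wednesday + 7 ≡ Wednesday — that's 1917's doomsday.
In October the doomsday date is Oct 10.
Oct 18 is 8 days after Oct 10; 8 mod 7 = 1, so Wednesday + 1 = Thursday.
1290 mod 7 = 2, so 1290 days before a Thursday is Thursday − 2 = Tuesday.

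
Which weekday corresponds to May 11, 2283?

Friday

Doomsday rule: the anchor day for the 2200s is Friday. For year 83: 83÷12 = 6 r 11, and 11÷4 = 2, so 6+11+2 = 19.
Friday + 19 ≡ Wednesday — that's 2283's doomsday.
In May the doomsday date is May 9.
May 11 is 2 days after May 9; 2 mod 7 = 2, so Wednesday + 2 = Friday.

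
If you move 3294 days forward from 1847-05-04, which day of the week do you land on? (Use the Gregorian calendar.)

Saturday

First find the weekday of May 4, 1847. Doomsday rule: the anchor day for the 1800s is Friday. For year 47: 47÷12 = 3 r 11, and 11÷4 = 2, so 3+11+2 = 16.
Friday + 16 ≡ Sunday — that's 1847's doomsday.
In May the doomsday date is May 9.
May 4 is 5 days before May 9; 5 mod 7 = 5, so Sunday − 5 = Tuesday.
3294 mod 7 = 4, so 3294 days after a Tuesday is Tuesday + 4 = Saturday.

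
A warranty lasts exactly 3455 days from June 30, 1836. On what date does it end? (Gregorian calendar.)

December 15, 1845

+365 (one year) → Jun 30, 1837 (3090 left).
+365 (one year) → Jun 30, 1838 (2725 left).
+365 (one year) → Jun 30, 1839 (2360 left).
+366 (one year; includes Feb 29, 1840) → Jun 30, 1840 (1994 left).
+365 (one year) → Jun 30, 1841 (1629 left).
+365 (one year) → Jun 30, 1842 (1264 left).
+365 (one year) → Jun 30, 1843 (899 left).
+366 (one year; includes Feb 29, 1844) → Jun 30, 1844 (533 left).
+365 (one year) → Jun 30, 1845 (168 left).
Jun has 30 days: +1 → Jul 1, 1845 (167 left).
Jul has 31 days: +31 → Aug 1, 1845 (136 left).
Aug has 31 days: +31 → Sep 1, 1845 (105 left).
Sep has 30 days: +30 → Oct 1, 1845 (75 left).
Oct has 31 days: +31 → Nov 1, 1845 (44 left).
Nov has 30 days: +30 → Dec 1, 1845 (14 left).
+14 → Dec 15, 1845.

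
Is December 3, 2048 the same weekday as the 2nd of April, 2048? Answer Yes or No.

Yes

From Apr 2, 2048 to Dec 3, 2048 is 245 days.
245 mod 7 = 0, so they are the same weekday.
(Apr 2, 2048 is a Thursday; Dec 3, 2048 is a Thursday.)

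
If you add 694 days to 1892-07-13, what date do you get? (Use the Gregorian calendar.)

+365 (one year) → Jul 13, 1893 (329 left).
Jul has 31 days: +19 → Aug 1, 1893 (310 left).
Aug has 31 days: +31 → Sep 1, 1893 (279 left).
Sep has 30 days: +30 → Oct 1, 1893 (249 left).
Oct has 31 days: +31 → Nov 1, 1893 (218 left).
Nov has 30 days: +30 → Dec 1, 1893 (188 left).
Dec has 31 days: +31 → Jan 1, 1894 (157 left).
Jan has 31 days: +31 → Feb 1, 1894 (126 left).
Feb has 28 days: +28 → Mar 1, 1894 (98 left).
Mar has 31 days: +31 → Apr 1, 1894 (67 left).
Apr has 30 days: +30 → May 1, 1894 (37 left).
May has 31 days: +31 → Jun 1, 1894 (6 left).
+6 → Jun 7, 1894.

June 7, 1894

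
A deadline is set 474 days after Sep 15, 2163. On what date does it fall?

+366 (one year; includes Feb 29, 2164) → Sep 15, 2164 (108 left).
Sep has 30 days: +16 → Oct 1, 2164 (92 left).
Oct has 31 days: +31 → Nov 1, 2164 (61 left).
Nov has 30 days: +30 → Dec 1, 2164 (31 left).
Dec has 31 days: +31 → Jan 1, 2165 (0 left).

January 1, 2165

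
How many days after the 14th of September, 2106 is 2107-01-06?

114

Sep 14, 2106 → Oct 14, 2106: 30 days (September has 30).
Oct 14, 2106 → Nov 14, 2106: 31 days (October has 31).
Nov 14, 2106 → Dec 14, 2106: 30 days (November has 30).
Dec 14, 2106 → Jan 6, 2107: 23 days.
Total: 114 days.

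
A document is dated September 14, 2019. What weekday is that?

Saturday

January 1, 2019 is a Tuesday.
Jan 1, 2019 → Feb 1, 2019: 31 days (January has 31).
Feb 1, 2019 → Mar 1, 2019: 28 days (February has 28).
Mar 1, 2019 → Apr 1, 2019: 31 days (March has 31).
Apr 1, 2019 → May 1, 2019: 30 days (April has 30).
May 1, 2019 → Jun 1, 2019: 31 days (May has 31).
Jun 1, 2019 → Jul 1, 2019: 30 days (June has 30).
Jul 1, 2019 → Aug 1, 2019: 31 days (July has 31).
Aug 1, 2019 → Sep 1, 2019: 31 days (August has 31).
Sep 1, 2019 → Sep 14, 2019: 13 days.
Total: 256 days.
256 mod 7 = 4, so Tuesday + 4 = Saturday.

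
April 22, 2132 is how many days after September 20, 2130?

580

Sep 20, 2130 → Sep 20, 2131: 365 days.
Sep 20, 2131 → Oct 20, 2131: 30 days (September has 30).
Oct 20, 2131 → Nov 20, 2131: 31 days (October has 31).
Nov 20, 2131 → Dec 20, 2131: 30 days (November has 30).
Dec 20, 2131 → Jan 20, 2132: 31 days (December has 31).
Jan 20, 2132 → Feb 20, 2132: 31 days (January has 31).
Feb 20, 2132 → Mar 20, 2132: 29 days (February has 29).
Mar 20, 2132 → Apr 20, 2132: 31 days (March has 31).
Apr 20, 2132 → Apr 22, 2132: 2 days.
Total: 580 days.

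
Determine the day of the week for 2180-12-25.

Doomsday rule: the anchor day for the 2100s is Sunday. For year 80: 80÷12 = 6 r 8, and 8÷4 = 2, so 6+8+2 = 16.
Sunday + 16 ≡ Tuesday — that's 2180's doomsday.
In December the doomsday date is Dec 12.
Dec 25 is 13 days after Dec 12; 13 mod 7 = 6, so Tuesday + 6 = Monday.

Monday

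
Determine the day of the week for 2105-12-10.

Thursday

Doomsday rule: the anchor day for the 2100s is Sunday. For year 05: 5÷12 = 0 r 5, and 5÷4 = 1, so 0+5+1 = 6.
Sunday + 6 ≡ Saturday — that's 2105's doomsday.
In December the doomsday date is Dec 12.
Dec 10 is 2 days before Dec 12; 2 mod 7 = 2, so Saturday − 2 = Thursday.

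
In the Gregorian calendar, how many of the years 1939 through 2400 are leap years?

Multiples of 4 in [1939,2400]: 116.
Of those, multiples of 100: 5 (not leap unless ÷400).
Multiples of 400: 2.
Leap years = 116 − 5 + 2 = 113.

113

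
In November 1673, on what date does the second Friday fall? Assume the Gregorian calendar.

November 10, 1673

November 1, 1673 is a Wednesday.
The first Friday is therefore November 3 (2 days later).
The second Friday is 3 + 1×7 = November 10.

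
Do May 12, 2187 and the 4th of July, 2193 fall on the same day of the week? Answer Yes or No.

From May 12, 2187 to Jul 4, 2193 is 2245 days.
2245 mod 7 = 5, so they are different weekdays.
(May 12, 2187 is a Saturday; Jul 4, 2193 is a Thursday.)

No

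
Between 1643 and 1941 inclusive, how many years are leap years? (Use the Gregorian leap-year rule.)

72

Multiples of 4 in [1643,1941]: 75.
Of those, multiples of 100: 3 (not leap unless ÷400).
Multiples of 400: 0.
Leap years = 75 − 3 + 0 = 72.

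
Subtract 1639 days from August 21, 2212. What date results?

−366 (one year; includes Feb 29, 2212) → Aug 21, 2211 (1273 left).
−365 (one year) → Aug 21, 2210 (908 left).
−365 (one year) → Aug 21, 2209 (543 left).
−365 (one year) → Aug 21, 2208 (178 left).
−21 → Jul 31, 2208 (end of Jul, 31 days; 157 left).
−31 → Jun 30, 2208 (end of Jun, 30 days; 126 left).
−30 → May 31, 2208 (end of May, 31 days; 96 left).
−31 → Apr 30, 2208 (end of Apr, 30 days; 65 left).
−30 → Mar 31, 2208 (end of Mar, 31 days; 35 left).
−31 → Feb 29, 2208 (end of Feb, 29 days; 4 left).
−4 → Feb 25, 2208.

February 25, 2208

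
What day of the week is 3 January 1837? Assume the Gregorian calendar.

Doomsday rule: the anchor day for the 1800s is Friday. For year 37: 37÷12 = 3 r 1, and 1÷4 = 0, so 3+1+0 = 4.
Friday + 4 ≡ Tuesday — that's 1837's doomsday.
In January the doomsday date is Jan 3 (1837 is not a leap year).
Jan 3 is the doomsday itself: Tuesday.

Tuesday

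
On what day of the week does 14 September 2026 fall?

Monday

Doomsday rule: the anchor day for the 2000s is Tuesday. For year 26: 26÷12 = 2 r 2, and 2÷4 = 0, so 2+2+0 = 4.
Tuesday + 4 ≡ Saturday — that's 2026's doomsday.
In September the doomsday date is Sep 5.
Sep 14 is 9 days after Sep 5; 9 mod 7 = 2, so Saturday + 2 = Monday.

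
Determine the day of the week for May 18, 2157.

Wednesday

Doomsday rule: the anchor day for the 2100s is Sunday. For year 57: 57÷12 = 4 r 9, and 9÷4 = 2, so 4+9+2 = 15.
Sunday + 15 ≡ Monday — that's 2157's doomsday.
In May the doomsday date is May 9.
May 18 is 9 days after May 9; 9 mod 7 = 2, so Monday + 2 = Wednesday.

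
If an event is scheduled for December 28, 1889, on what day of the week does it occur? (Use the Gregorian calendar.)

Doomsday rule: the anchor day for the 1800s is Friday. For year 89: 89÷12 = 7 r 5, and 5÷4 = 1, so 7+5+1 = 13.
Friday + 13 ≡ Thursday — that's 1889's doomsday.
In December the doomsday date is Dec 12.
Dec 28 is 16 days after Dec 12; 16 mod 7 = 2, so Thursday + 2 = Saturday.

Saturday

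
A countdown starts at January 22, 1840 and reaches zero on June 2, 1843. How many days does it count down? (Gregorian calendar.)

Jan 22, 1840 → Jan 22, 1841: 366 days (Feb 29, 1840 is in that span).
Jan 22, 1841 → Jan 22, 1842: 365 days.
Jan 22, 1842 → Jan 22, 1843: 365 days.
Jan 22, 1843 → Feb 22, 1843: 31 days (January has 31).
Feb 22, 1843 → Mar 22, 1843: 28 days (February has 28).
Mar 22, 1843 → Apr 22, 1843: 31 days (March has 31).
Apr 22, 1843 → May 22, 1843: 30 days (April has 30).
May 22, 1843 → Jun 2, 1843: 11 days.
Total: 1227 days.

1227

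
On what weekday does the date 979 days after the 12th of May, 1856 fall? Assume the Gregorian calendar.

Sunday

May 12, 1856 is a Monday.
979 mod 7 = 6, so 979 days after a Monday is Monday + 6 = Sunday.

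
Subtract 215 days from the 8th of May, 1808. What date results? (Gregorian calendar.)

October 6, 1807

−8 → Apr 30, 1808 (end of Apr, 30 days; 207 left).
−30 → Mar 31, 1808 (end of Mar, 31 days; 177 left).
−31 → Feb 29, 1808 (end of Feb, 29 days; 146 left).
−29 → Jan 31, 1808 (end of Jan, 31 days; 117 left).
−31 → Dec 31, 1807 (end of Dec, 31 days; 86 left).
−31 → Nov 30, 1807 (end of Nov, 30 days; 55 left).
−30 → Oct 31, 1807 (end of Oct, 31 days; 25 left).
−25 → Oct 6, 1807.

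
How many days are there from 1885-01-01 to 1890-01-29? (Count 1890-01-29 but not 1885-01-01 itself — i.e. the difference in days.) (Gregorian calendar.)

Jan 1, 1885 → Jan 1, 1886: 365 days.
Jan 1, 1886 → Jan 1, 1887: 365 days.
Jan 1, 1887 → Jan 1, 1888: 365 days.
Jan 1, 1888 → Jan 1, 1889: 366 days (Feb 29, 1888 is in that span).
Jan 1, 1889 → Feb 1, 1889: 31 days (January has 31).
Feb 1, 1889 → Mar 1, 1889: 28 days (February has 28).
Mar 1, 1889 → Apr 1, 1889: 31 days (March has 31).
Apr 1, 1889 → May 1, 1889: 30 days (April has 30).
May 1, 1889 → Jun 1, 1889: 31 days (May has 31).
Jun 1, 1889 → Jul 1, 1889: 30 days (June has 30).
Jul 1, 1889 → Aug 1, 1889: 31 days (July has 31).
Aug 1, 1889 → Sep 1, 1889: 31 days (August has 31).
Sep 1, 1889 → Oct 1, 1889: 30 days (September has 30).
Oct 1, 1889 → Nov 1, 1889: 31 days (October has 31).
Nov 1, 1889 → Dec 1, 1889: 30 days (November has 30).
Dec 1, 1889 → Jan 1, 1890: 31 days (December has 31).
Jan 1, 1890 → Jan 29, 1890: 28 days.
Total: 1854 days.

1854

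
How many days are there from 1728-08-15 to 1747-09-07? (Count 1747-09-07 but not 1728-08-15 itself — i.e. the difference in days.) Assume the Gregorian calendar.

Aug 15, 1728 → Aug 15, 1729: 365 days.
Aug 15, 1729 → Aug 15, 1730: 365 days.
Aug 15, 1730 → Aug 15, 1731: 365 days.
Aug 15, 1731 → Aug 15, 1732: 366 days (Feb 29, 1732 is in that span).
Aug 15, 1732 → Aug 15, 1733: 365 days.
Aug 15, 1733 → Aug 15, 1734: 365 days.
Aug 15, 1734 → Aug 15, 1735: 365 days.
Aug 15, 1735 → Aug 15, 1736: 366 days (Feb 29, 1736 is in that span).
Aug 15, 1736 → Aug 15, 1737: 365 days.
Aug 15, 1737 → Aug 15, 1738: 365 days.
Aug 15, 1738 → Aug 15, 1739: 365 days.
Aug 15, 1739 → Aug 15, 1740: 366 days (Feb 29, 1740 is in that span).
Aug 15, 1740 → Aug 15, 1741: 365 days.
Aug 15, 1741 → Aug 15, 1742: 365 days.
Aug 15, 1742 → Aug 15, 1743: 365 days.
Aug 15, 1743 → Aug 15, 1744: 366 days (Feb 29, 1744 is in that span).
Aug 15, 1744 → Aug 15, 1745: 365 days.
Aug 15, 1745 → Aug 15, 1746: 365 days.
Aug 15, 1746 → Sep 15, 1746: 31 days (August has 31).
Sep 15, 1746 → Oct 15, 1746: 30 days (September has 30).
Oct 15, 1746 → Nov 15, 1746: 31 days (October has 31).
Nov 15, 1746 → Dec 15, 1746: 30 days (November has 30).
Dec 15, 1746 → Jan 15, 1747: 31 days (December has 31).
Jan 15, 1747 → Feb 15, 1747: 31 days (January has 31).
Feb 15, 1747 → Mar 15, 1747: 28 days (February has 28).
Mar 15, 1747 → Apr 15, 1747: 31 days (March has 31).
Apr 15, 1747 → May 15, 1747: 30 days (April has 30).
May 15, 1747 → Jun 15, 1747: 31 days (May has 31).
Jun 15, 1747 → Jul 15, 1747: 30 days (June has 30).
Jul 15, 1747 → Aug 15, 1747: 31 days (July has 31).
Aug 15, 1747 → Sep 7, 1747: 23 days.
Total: 6962 days.

6962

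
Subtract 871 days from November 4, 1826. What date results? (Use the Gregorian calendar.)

−365 (one year) → Nov 4, 1825 (506 left).
−365 (one year) → Nov 4, 1824 (141 left).
−4 → Oct 31, 1824 (end of Oct, 31 days; 137 left).
−31 → Sep 30, 1824 (end of Sep, 30 days; 106 left).
−30 → Aug 31, 1824 (end of Aug, 31 days; 76 left).
−31 → Jul 31, 1824 (end of Jul, 31 days; 45 left).
−31 → Jun 30, 1824 (end of Jun, 30 days; 14 left).
−14 → Jun 16, 1824.

June 16, 1824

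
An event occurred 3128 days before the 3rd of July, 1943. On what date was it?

−365 (one year) → Jul 3, 1942 (2763 left).
−365 (one year) → Jul 3, 1941 (2398 left).
−365 (one year) → Jul 3, 1940 (2033 left).
−366 (one year; includes Feb 29, 1940) → Jul 3, 1939 (1667 left).
−365 (one year) → Jul 3, 1938 (1302 left).
−365 (one year) → Jul 3, 1937 (937 left).
−365 (one year) → Jul 3, 1936 (572 left).
−366 (one year; includes Feb 29, 1936) → Jul 3, 1935 (206 left).
−3 → Jun 30, 1935 (end of Jun, 30 days; 203 left).
−30 → May 31, 1935 (end of May, 31 days; 173 left).
−31 → Apr 30, 1935 (end of Apr, 30 days; 142 left).
−30 → Mar 31, 1935 (end of Mar, 31 days; 112 left).
−31 → Feb 28, 1935 (end of Feb, 28 days; 81 left).
−28 → Jan 31, 1935 (end of Jan, 31 days; 53 left).
−31 → Dec 31, 1934 (end of Dec, 31 days; 22 left).
−22 → Dec 9, 1934.

December 9, 1934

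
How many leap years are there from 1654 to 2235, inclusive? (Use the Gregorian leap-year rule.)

Multiples of 4 in [1654,2235]: 145.
Of those, multiples of 100: 6 (not leap unless ÷400).
Multiples of 400: 1.
Leap years = 145 − 6 + 1 = 140.

140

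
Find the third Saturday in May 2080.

May 1, 2080 is a Wednesday.
The first Saturday is therefore May 4 (3 days later).
The third Saturday is 4 + 2×7 = May 18.

May 18, 2080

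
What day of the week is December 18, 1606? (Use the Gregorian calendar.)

Monday

Doomsday rule: the anchor day for the 1600s is Tuesday. For year 06: 6÷12 = 0 r 6, and 6÷4 = 1, so 0+6+1 = 7.
Tuesday + 7 ≡ Tuesday — that's 1606's doomsday.
In December the doomsday date is Dec 12.
Dec 18 is 6 days after Dec 12; 6 mod 7 = 6, so Tuesday + 6 = Monday.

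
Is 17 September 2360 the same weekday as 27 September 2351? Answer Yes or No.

No

From Sep 27, 2351 to Sep 17, 2360 is 3278 days.
3278 mod 7 = 2, so they are different weekdays.
(Sep 27, 2351 is a Thursday; Sep 17, 2360 is a Saturday.)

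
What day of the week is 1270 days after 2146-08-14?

First find the weekday of Aug 14, 2146. Doomsday rule: the anchor day for the 2100s is Sunday. For year 46: 46÷12 = 3 r 10, and 10÷4 = 2, so 3+10+2 = 15.
Sunday + 15 ≡ Monday — that's 2146's doomsday.
In August the doomsday date is Aug 8.
Aug 14 is 6 days after Aug 8; 6 mod 7 = 6, so Monday + 6 = Sunday.
1270 mod 7 = 3, so 1270 days after a Sunday is Sunday + 3 = Wednesday.

Wednesday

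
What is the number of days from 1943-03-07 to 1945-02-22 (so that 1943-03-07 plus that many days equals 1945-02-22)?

718

Mar 7, 1943 → Mar 7, 1944: 366 days (Feb 29, 1944 is in that span).
Mar 7, 1944 → Apr 7, 1944: 31 days (March has 31).
Apr 7, 1944 → May 7, 1944: 30 days (April has 30).
May 7, 1944 → Jun 7, 1944: 31 days (May has 31).
Jun 7, 1944 → Jul 7, 1944: 30 days (June has 30).
Jul 7, 1944 → Aug 7, 1944: 31 days (July has 31).
Aug 7, 1944 → Sep 7, 1944: 31 days (August has 31).
Sep 7, 1944 → Oct 7, 1944: 30 days (September has 30).
Oct 7, 1944 → Nov 7, 1944: 31 days (October has 31).
Nov 7, 1944 → Dec 7, 1944: 30 days (November has 30).
Dec 7, 1944 → Jan 7, 1945: 31 days (December has 31).
Jan 7, 1945 → Feb 7, 1945: 31 days (January has 31).
Feb 7, 1945 → Feb 22, 1945: 15 days.
Total: 718 days.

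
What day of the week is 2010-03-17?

Wednesday

Doomsday rule: the anchor day for the 2000s is Tuesday. For year 10: 10÷12 = 0 r 10, and 10÷4 = 2, so 0+10+2 = 12.
Tuesday + 12 ≡ Sunday — that's 2010's doomsday.
In March the doomsday date is Mar 14.
Mar 17 is 3 days after Mar 14; 3 mod 7 = 3, so Sunday + 3 = Wednesday.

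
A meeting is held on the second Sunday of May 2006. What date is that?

May 1, 2006 is a Monday.
The first Sunday is therefore May 7 (6 days later).
The second Sunday is 7 + 1×7 = May 14.

May 14, 2006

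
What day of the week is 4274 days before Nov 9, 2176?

Nov 9, 2176 is a Saturday.
4274 mod 7 = 4, so 4274 days before a Saturday is Saturday − 4 = Tuesday.

Tuesday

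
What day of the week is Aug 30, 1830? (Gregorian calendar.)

Monday

Doomsday rule: the anchor day for the 1800s is Friday. For year 30: 30÷12 = 2 r 6, and 6÷4 = 1, so 2+6+1 = 9.
Friday + 9 ≡ Sunday — that's 1830's doomsday.
In August the doomsday date is Aug 8.
Aug 30 is 22 days after Aug 8; 22 mod 7 = 1, so Sunday + 1 = Monday.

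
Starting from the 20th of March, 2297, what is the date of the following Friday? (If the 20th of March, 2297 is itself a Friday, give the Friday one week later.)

Mar 20, 2297 is a Saturday.
From Saturday to the next Friday is 6 days.
Mar 20, 2297 + 6 = Mar 26, 2297.

March 26, 2297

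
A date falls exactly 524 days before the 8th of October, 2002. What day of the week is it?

First find the weekday of Oct 8, 2002. Doomsday rule: the anchor day for the 2000s is Tuesday. For year 02: 2÷12 = 0 r 2, and 2÷4 = 0, so 0+2+0 = 2.
Tuesday + 2 ≡ Thursday — that's 2002's doomsday.
In October the doomsday date is Oct 10.
Oct 8 is 2 days before Oct 10; 2 mod 7 = 2, so Thursday − 2 = Tuesday.
524 mod 7 = 6, so 524 days before a Tuesday is Tuesday − 6 = Wednesday.

Wednesday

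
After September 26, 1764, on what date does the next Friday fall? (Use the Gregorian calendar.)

September 28, 1764

Sep 26, 1764 is a Wednesday.
From Wednesday to the next Friday is 2 days.
Sep 26, 1764 + 2 = Sep 28, 1764.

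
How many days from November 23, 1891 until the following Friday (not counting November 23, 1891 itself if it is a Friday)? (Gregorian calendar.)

Nov 23, 1891 is a Monday.
From Monday to the next Friday is 4 days.

4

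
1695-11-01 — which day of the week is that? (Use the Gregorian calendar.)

Doomsday rule: the anchor day for the 1600s is Tuesday. For year 95: 95÷12 = 7 r 11, and 11÷4 = 2, so 7+11+2 = 20.
Tuesday + 20 ≡ Monday — that's 1695's doomsday.
In November the doomsday date is Nov 7.
Nov 1 is 6 days before Nov 7; 6 mod 7 = 6, so Monday − 6 = Tuesday.

Tuesday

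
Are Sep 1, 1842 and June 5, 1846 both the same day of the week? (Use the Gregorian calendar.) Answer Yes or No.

From Sep 1, 1842 to Jun 5, 1846 is 1373 days.
1373 mod 7 = 1, so they are different weekdays.
(Sep 1, 1842 is a Thursday; Jun 5, 1846 is a Friday.)

No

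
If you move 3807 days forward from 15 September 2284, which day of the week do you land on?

Sunday

Sep 15, 2284 is a Monday.
3807 mod 7 = 6, so 3807 days after a Monday is Monday + 6 = Sunday.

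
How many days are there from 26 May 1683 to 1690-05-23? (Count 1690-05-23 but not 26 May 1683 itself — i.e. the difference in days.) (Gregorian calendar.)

2554

May 26, 1683 → May 26, 1684: 366 days (Feb 29, 1684 is in that span).
May 26, 1684 → May 26, 1685: 365 days.
May 26, 1685 → May 26, 1686: 365 days.
May 26, 1686 → May 26, 1687: 365 days.
May 26, 1687 → May 26, 1688: 366 days (Feb 29, 1688 is in that span).
May 26, 1688 → May 26, 1689: 365 days.
May 26, 1689 → Jun 26, 1689: 31 days (May has 31).
Jun 26, 1689 → Jul 26, 1689: 30 days (June has 30).
Jul 26, 1689 → Aug 26, 1689: 31 days (July has 31).
Aug 26, 1689 → Sep 26, 1689: 31 days (August has 31).
Sep 26, 1689 → Oct 26, 1689: 30 days (September has 30).
Oct 26, 1689 → Nov 26, 1689: 31 days (October has 31).
Nov 26, 1689 → Dec 26, 1689: 30 days (November has 30).
Dec 26, 1689 → Jan 26, 1690: 31 days (December has 31).
Jan 26, 1690 → Feb 26, 1690: 31 days (January has 31).
Feb 26, 1690 → Mar 26, 1690: 28 days (February has 28).
Mar 26, 1690 → Apr 26, 1690: 31 days (March has 31).
Apr 26, 1690 → May 23, 1690: 27 days.
Total: 2554 days.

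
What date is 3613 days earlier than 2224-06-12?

July 22, 2214

−366 (one year; includes Feb 29, 2224) → Jun 12, 2223 (3247 left).
−365 (one year) → Jun 12, 2222 (2882 left).
−365 (one year) → Jun 12, 2221 (2517 left).
−365 (one year) → Jun 12, 2220 (2152 left).
−366 (one year; includes Feb 29, 2220) → Jun 12, 2219 (1786 left).
−365 (one year) → Jun 12, 2218 (1421 left).
−365 (one year) → Jun 12, 2217 (1056 left).
−365 (one year) → Jun 12, 2216 (691 left).
−366 (one year; includes Feb 29, 2216) → Jun 12, 2215 (325 left).
−12 → May 31, 2215 (end of May, 31 days; 313 left).
−31 → Apr 30, 2215 (end of Apr, 30 days; 282 left).
−30 → Mar 31, 2215 (end of Mar, 31 days; 252 left).
−31 → Feb 28, 2215 (end of Feb, 28 days; 221 left).
−28 → Jan 31, 2215 (end of Jan, 31 days; 193 left).
−31 → Dec 31, 2214 (end of Dec, 31 days; 162 left).
−31 → Nov 30, 2214 (end of Nov, 30 days; 131 left).
−30 → Oct 31, 2214 (end of Oct, 31 days; 101 left).
−31 → Sep 30, 2214 (end of Sep, 30 days; 70 left).
−30 → Aug 31, 2214 (end of Aug, 31 days; 40 left).
−31 → Jul 31, 2214 (end of Jul, 31 days; 9 left).
−9 → Jul 22, 2214.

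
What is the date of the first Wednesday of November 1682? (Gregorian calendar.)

November 4, 1682

November 1, 1682 is a Sunday.
The first Wednesday is therefore November 4 (3 days later).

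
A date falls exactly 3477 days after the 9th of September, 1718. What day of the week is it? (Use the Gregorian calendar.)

Wednesday

Sep 9, 1718 is a Friday.
3477 mod 7 = 5, so 3477 days after a Friday is Friday + 5 = Wednesday.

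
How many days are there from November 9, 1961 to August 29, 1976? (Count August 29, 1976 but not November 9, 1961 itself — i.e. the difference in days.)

Nov 9, 1961 → Nov 9, 1962: 365 days.
Nov 9, 1962 → Nov 9, 1963: 365 days.
Nov 9, 1963 → Nov 9, 1964: 366 days (Feb 29, 1964 is in that span).
Nov 9, 1964 → Nov 9, 1965: 365 days.
Nov 9, 1965 → Nov 9, 1966: 365 days.
Nov 9, 1966 → Nov 9, 1967: 365 days.
Nov 9, 1967 → Nov 9, 1968: 366 days (Feb 29, 1968 is in that span).
Nov 9, 1968 → Nov 9, 1969: 365 days.
Nov 9, 1969 → Nov 9, 1970: 365 days.
Nov 9, 1970 → Nov 9, 1971: 365 days.
Nov 9, 1971 → Nov 9, 1972: 366 days (Feb 29, 1972 is in that span).
Nov 9, 1972 → Nov 9, 1973: 365 days.
Nov 9, 1973 → Nov 9, 1974: 365 days.
Nov 9, 1974 → Nov 9, 1975: 365 days.
Nov 9, 1975 → Dec 9, 1975: 30 days (November has 30).
Dec 9, 1975 → Jan 9, 1976: 31 days (December has 31).
Jan 9, 1976 → Feb 9, 1976: 31 days (January has 31).
Feb 9, 1976 → Mar 9, 1976: 29 days (February has 29).
Mar 9, 1976 → Apr 9, 1976: 31 days (March has 31).
Apr 9, 1976 → May 9, 1976: 30 days (April has 30).
May 9, 1976 → Jun 9, 1976: 31 days (May has 31).
Jun 9, 1976 → Jul 9, 1976: 30 days (June has 30).
Jul 9, 1976 → Aug 9, 1976: 31 days (July has 31).
Aug 9, 1976 → Aug 29, 1976: 20 days.
Total: 5407 days.

5407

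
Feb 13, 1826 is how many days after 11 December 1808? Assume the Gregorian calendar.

6273

Dec 11, 1808 → Dec 11, 1809: 365 days.
Dec 11, 1809 → Dec 11, 1810: 365 days.
Dec 11, 1810 → Dec 11, 1811: 365 days.
Dec 11, 1811 → Dec 11, 1812: 366 days (Feb 29, 1812 is in that span).
Dec 11, 1812 → Dec 11, 1813: 365 days.
Dec 11, 1813 → Dec 11, 1814: 365 days.
Dec 11, 1814 → Dec 11, 1815: 365 days.
Dec 11, 1815 → Dec 11, 1816: 366 days (Feb 29, 1816 is in that span).
Dec 11, 1816 → Dec 11, 1817: 365 days.
Dec 11, 1817 → Dec 11, 1818: 365 days.
Dec 11, 1818 → Dec 11, 1819: 365 days.
Dec 11, 1819 → Dec 11, 1820: 366 days (Feb 29, 1820 is in that span).
Dec 11, 1820 → Dec 11, 1821: 365 days.
Dec 11, 1821 → Dec 11, 1822: 365 days.
Dec 11, 1822 → Dec 11, 1823: 365 days.
Dec 11, 1823 → Dec 11, 1824: 366 days (Feb 29, 1824 is in that span).
Dec 11, 1824 → Dec 11, 1825: 365 days.
Dec 11, 1825 → Jan 11, 1826: 31 days (December has 31).
Jan 11, 1826 → Feb 11, 1826: 31 days (January has 31).
Feb 11, 1826 → Feb 13, 1826: 2 days.
Total: 6273 days.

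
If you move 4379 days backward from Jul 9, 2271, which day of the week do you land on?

Wednesday

First find the weekday of Jul 9, 2271. Doomsday rule: the anchor day for the 2200s is Friday. For year 71: 71÷12 = 5 r 11, and 11÷4 = 2, so 5+11+2 = 18.
Friday + 18 ≡ Tuesday — that's 2271's doomsday.
In July the doomsday date is Jul 11.
Jul 9 is 2 days before Jul 11; 2 mod 7 = 2, so Tuesday − 2 = Sunday.
4379 mod 7 = 4, so 4379 days before a Sunday is Sunday − 4 = Wednesday.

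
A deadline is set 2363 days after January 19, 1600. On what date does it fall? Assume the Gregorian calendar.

+366 (one year; includes Feb 29, 1600) → Jan 19, 1601 (1997 left).
+365 (one year) → Jan 19, 1602 (1632 left).
+365 (one year) → Jan 19, 1603 (1267 left).
+365 (one year) → Jan 19, 1604 (902 left).
+366 (one year; includes Feb 29, 1604) → Jan 19, 1605 (536 left).
+365 (one year) → Jan 19, 1606 (171 left).
Jan has 31 days: +13 → Feb 1, 1606 (158 left).
Feb has 28 days: +28 → Mar 1, 1606 (130 left).
Mar has 31 days: +31 → Apr 1, 1606 (99 left).
Apr has 30 days: +30 → May 1, 1606 (69 left).
May has 31 days: +31 → Jun 1, 1606 (38 left).
Jun has 30 days: +30 → Jul 1, 1606 (8 left).
+8 → Jul 9, 1606.

July 9, 1606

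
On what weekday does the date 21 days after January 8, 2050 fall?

Saturday

First find the weekday of Jan 8, 2050. Doomsday rule: the anchor day for the 2000s is Tuesday. For year 50: 50÷12 = 4 r 2, and 2÷4 = 0, so 4+2+0 = 6.
Tuesday + 6 ≡ Monday — that's 2050's doomsday.
In January the doomsday date is Jan 3 (2050 is not a leap year).
Jan 8 is 5 days after Jan 3; 5 mod 7 = 5, so Monday + 5 = Saturday.
21 mod 7 = 0, so 21 days after a Saturday is Saturday + 0 = Saturday.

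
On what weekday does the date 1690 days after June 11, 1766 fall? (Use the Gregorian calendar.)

Saturday

First find the weekday of Jun 11, 1766. Doomsday rule: the anchor day for the 1700s is Sunday. For year 66: 66÷12 = 5 r 6, and 6÷4 = 1, so 5+6+1 = 12.
Sunday + 12 ≡ Friday — that's 1766's doomsday.
In June the doomsday date is Jun 6.
Jun 11 is 5 days after Jun 6; 5 mod 7 = 5, so Friday + 5 = Wednesday.
1690 mod 7 = 3, so 1690 days after a Wednesday is Wednesday + 3 = Saturday.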